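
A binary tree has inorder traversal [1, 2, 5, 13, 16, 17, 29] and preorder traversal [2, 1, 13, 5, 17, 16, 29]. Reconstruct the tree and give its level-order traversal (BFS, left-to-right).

Inorder:  [1, 2, 5, 13, 16, 17, 29]
Preorder: [2, 1, 13, 5, 17, 16, 29]
Algorithm: preorder visits root first, so consume preorder in order;
for each root, split the current inorder slice at that value into
left-subtree inorder and right-subtree inorder, then recurse.
Recursive splits:
  root=2; inorder splits into left=[1], right=[5, 13, 16, 17, 29]
  root=1; inorder splits into left=[], right=[]
  root=13; inorder splits into left=[5], right=[16, 17, 29]
  root=5; inorder splits into left=[], right=[]
  root=17; inorder splits into left=[16], right=[29]
  root=16; inorder splits into left=[], right=[]
  root=29; inorder splits into left=[], right=[]
Reconstructed level-order: [2, 1, 13, 5, 17, 16, 29]


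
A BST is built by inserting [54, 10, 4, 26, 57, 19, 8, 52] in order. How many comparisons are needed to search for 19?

Search path for 19: 54 -> 10 -> 26 -> 19
Found: True
Comparisons: 4


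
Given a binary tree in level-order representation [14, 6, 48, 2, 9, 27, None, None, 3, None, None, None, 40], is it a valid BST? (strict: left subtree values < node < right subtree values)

Level-order array: [14, 6, 48, 2, 9, 27, None, None, 3, None, None, None, 40]
Validate using subtree bounds (lo, hi): at each node, require lo < value < hi,
then recurse left with hi=value and right with lo=value.
Preorder trace (stopping at first violation):
  at node 14 with bounds (-inf, +inf): OK
  at node 6 with bounds (-inf, 14): OK
  at node 2 with bounds (-inf, 6): OK
  at node 3 with bounds (2, 6): OK
  at node 9 with bounds (6, 14): OK
  at node 48 with bounds (14, +inf): OK
  at node 27 with bounds (14, 48): OK
  at node 40 with bounds (27, 48): OK
No violation found at any node.
Result: Valid BST


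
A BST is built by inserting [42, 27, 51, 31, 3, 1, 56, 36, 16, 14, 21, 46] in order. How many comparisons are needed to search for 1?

Search path for 1: 42 -> 27 -> 3 -> 1
Found: True
Comparisons: 4


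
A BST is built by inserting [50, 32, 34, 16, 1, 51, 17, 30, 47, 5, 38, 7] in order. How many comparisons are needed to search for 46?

Search path for 46: 50 -> 32 -> 34 -> 47 -> 38
Found: False
Comparisons: 5


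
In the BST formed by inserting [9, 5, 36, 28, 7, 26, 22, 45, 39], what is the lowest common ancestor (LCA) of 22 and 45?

Tree insertion order: [9, 5, 36, 28, 7, 26, 22, 45, 39]
Tree (level-order array): [9, 5, 36, None, 7, 28, 45, None, None, 26, None, 39, None, 22]
In a BST, the LCA of p=22, q=45 is the first node v on the
root-to-leaf path with p <= v <= q (go left if both < v, right if both > v).
Walk from root:
  at 9: both 22 and 45 > 9, go right
  at 36: 22 <= 36 <= 45, this is the LCA
LCA = 36


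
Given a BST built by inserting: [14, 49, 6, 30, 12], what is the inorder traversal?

Tree insertion order: [14, 49, 6, 30, 12]
Tree (level-order array): [14, 6, 49, None, 12, 30]
Inorder traversal: [6, 12, 14, 30, 49]


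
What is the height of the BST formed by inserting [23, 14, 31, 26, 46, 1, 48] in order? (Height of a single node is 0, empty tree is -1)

Insertion order: [23, 14, 31, 26, 46, 1, 48]
Tree (level-order array): [23, 14, 31, 1, None, 26, 46, None, None, None, None, None, 48]
Compute height bottom-up (empty subtree = -1):
  height(1) = 1 + max(-1, -1) = 0
  height(14) = 1 + max(0, -1) = 1
  height(26) = 1 + max(-1, -1) = 0
  height(48) = 1 + max(-1, -1) = 0
  height(46) = 1 + max(-1, 0) = 1
  height(31) = 1 + max(0, 1) = 2
  height(23) = 1 + max(1, 2) = 3
Height = 3


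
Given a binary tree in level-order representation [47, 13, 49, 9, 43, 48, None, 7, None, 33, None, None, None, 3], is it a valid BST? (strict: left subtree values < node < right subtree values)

Level-order array: [47, 13, 49, 9, 43, 48, None, 7, None, 33, None, None, None, 3]
Validate using subtree bounds (lo, hi): at each node, require lo < value < hi,
then recurse left with hi=value and right with lo=value.
Preorder trace (stopping at first violation):
  at node 47 with bounds (-inf, +inf): OK
  at node 13 with bounds (-inf, 47): OK
  at node 9 with bounds (-inf, 13): OK
  at node 7 with bounds (-inf, 9): OK
  at node 3 with bounds (-inf, 7): OK
  at node 43 with bounds (13, 47): OK
  at node 33 with bounds (13, 43): OK
  at node 49 with bounds (47, +inf): OK
  at node 48 with bounds (47, 49): OK
No violation found at any node.
Result: Valid BST


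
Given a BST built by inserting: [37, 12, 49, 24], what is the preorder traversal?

Tree insertion order: [37, 12, 49, 24]
Tree (level-order array): [37, 12, 49, None, 24]
Preorder traversal: [37, 12, 24, 49]


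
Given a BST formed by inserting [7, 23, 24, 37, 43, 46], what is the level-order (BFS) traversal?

Tree insertion order: [7, 23, 24, 37, 43, 46]
Tree (level-order array): [7, None, 23, None, 24, None, 37, None, 43, None, 46]
BFS from the root, enqueuing left then right child of each popped node:
  queue [7] -> pop 7, enqueue [23], visited so far: [7]
  queue [23] -> pop 23, enqueue [24], visited so far: [7, 23]
  queue [24] -> pop 24, enqueue [37], visited so far: [7, 23, 24]
  queue [37] -> pop 37, enqueue [43], visited so far: [7, 23, 24, 37]
  queue [43] -> pop 43, enqueue [46], visited so far: [7, 23, 24, 37, 43]
  queue [46] -> pop 46, enqueue [none], visited so far: [7, 23, 24, 37, 43, 46]
Result: [7, 23, 24, 37, 43, 46]


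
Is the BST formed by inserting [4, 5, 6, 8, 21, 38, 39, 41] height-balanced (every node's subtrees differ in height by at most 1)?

Tree (level-order array): [4, None, 5, None, 6, None, 8, None, 21, None, 38, None, 39, None, 41]
Definition: a tree is height-balanced if, at every node, |h(left) - h(right)| <= 1 (empty subtree has height -1).
Bottom-up per-node check:
  node 41: h_left=-1, h_right=-1, diff=0 [OK], height=0
  node 39: h_left=-1, h_right=0, diff=1 [OK], height=1
  node 38: h_left=-1, h_right=1, diff=2 [FAIL (|-1-1|=2 > 1)], height=2
  node 21: h_left=-1, h_right=2, diff=3 [FAIL (|-1-2|=3 > 1)], height=3
  node 8: h_left=-1, h_right=3, diff=4 [FAIL (|-1-3|=4 > 1)], height=4
  node 6: h_left=-1, h_right=4, diff=5 [FAIL (|-1-4|=5 > 1)], height=5
  node 5: h_left=-1, h_right=5, diff=6 [FAIL (|-1-5|=6 > 1)], height=6
  node 4: h_left=-1, h_right=6, diff=7 [FAIL (|-1-6|=7 > 1)], height=7
Node 38 violates the condition: |-1 - 1| = 2 > 1.
Result: Not balanced


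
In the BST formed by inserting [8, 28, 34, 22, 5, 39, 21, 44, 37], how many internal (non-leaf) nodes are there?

Tree built from: [8, 28, 34, 22, 5, 39, 21, 44, 37]
Tree (level-order array): [8, 5, 28, None, None, 22, 34, 21, None, None, 39, None, None, 37, 44]
Rule: An internal node has at least one child.
Per-node child counts:
  node 8: 2 child(ren)
  node 5: 0 child(ren)
  node 28: 2 child(ren)
  node 22: 1 child(ren)
  node 21: 0 child(ren)
  node 34: 1 child(ren)
  node 39: 2 child(ren)
  node 37: 0 child(ren)
  node 44: 0 child(ren)
Matching nodes: [8, 28, 22, 34, 39]
Count of internal (non-leaf) nodes: 5


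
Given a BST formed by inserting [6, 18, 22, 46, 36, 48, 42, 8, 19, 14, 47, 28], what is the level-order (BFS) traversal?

Tree insertion order: [6, 18, 22, 46, 36, 48, 42, 8, 19, 14, 47, 28]
Tree (level-order array): [6, None, 18, 8, 22, None, 14, 19, 46, None, None, None, None, 36, 48, 28, 42, 47]
BFS from the root, enqueuing left then right child of each popped node:
  queue [6] -> pop 6, enqueue [18], visited so far: [6]
  queue [18] -> pop 18, enqueue [8, 22], visited so far: [6, 18]
  queue [8, 22] -> pop 8, enqueue [14], visited so far: [6, 18, 8]
  queue [22, 14] -> pop 22, enqueue [19, 46], visited so far: [6, 18, 8, 22]
  queue [14, 19, 46] -> pop 14, enqueue [none], visited so far: [6, 18, 8, 22, 14]
  queue [19, 46] -> pop 19, enqueue [none], visited so far: [6, 18, 8, 22, 14, 19]
  queue [46] -> pop 46, enqueue [36, 48], visited so far: [6, 18, 8, 22, 14, 19, 46]
  queue [36, 48] -> pop 36, enqueue [28, 42], visited so far: [6, 18, 8, 22, 14, 19, 46, 36]
  queue [48, 28, 42] -> pop 48, enqueue [47], visited so far: [6, 18, 8, 22, 14, 19, 46, 36, 48]
  queue [28, 42, 47] -> pop 28, enqueue [none], visited so far: [6, 18, 8, 22, 14, 19, 46, 36, 48, 28]
  queue [42, 47] -> pop 42, enqueue [none], visited so far: [6, 18, 8, 22, 14, 19, 46, 36, 48, 28, 42]
  queue [47] -> pop 47, enqueue [none], visited so far: [6, 18, 8, 22, 14, 19, 46, 36, 48, 28, 42, 47]
Result: [6, 18, 8, 22, 14, 19, 46, 36, 48, 28, 42, 47]


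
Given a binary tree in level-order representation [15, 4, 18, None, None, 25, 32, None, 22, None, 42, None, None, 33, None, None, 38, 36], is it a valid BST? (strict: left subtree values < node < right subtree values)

Level-order array: [15, 4, 18, None, None, 25, 32, None, 22, None, 42, None, None, 33, None, None, 38, 36]
Validate using subtree bounds (lo, hi): at each node, require lo < value < hi,
then recurse left with hi=value and right with lo=value.
Preorder trace (stopping at first violation):
  at node 15 with bounds (-inf, +inf): OK
  at node 4 with bounds (-inf, 15): OK
  at node 18 with bounds (15, +inf): OK
  at node 25 with bounds (15, 18): VIOLATION
Node 25 violates its bound: not (15 < 25 < 18).
Result: Not a valid BST


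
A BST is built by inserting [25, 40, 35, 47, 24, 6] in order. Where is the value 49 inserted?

Starting tree (level order): [25, 24, 40, 6, None, 35, 47]
Insertion path: 25 -> 40 -> 47
Result: insert 49 as right child of 47
Final tree (level order): [25, 24, 40, 6, None, 35, 47, None, None, None, None, None, 49]


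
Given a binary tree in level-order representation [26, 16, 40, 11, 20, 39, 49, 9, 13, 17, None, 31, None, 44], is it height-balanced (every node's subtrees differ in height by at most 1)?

Tree (level-order array): [26, 16, 40, 11, 20, 39, 49, 9, 13, 17, None, 31, None, 44]
Definition: a tree is height-balanced if, at every node, |h(left) - h(right)| <= 1 (empty subtree has height -1).
Bottom-up per-node check:
  node 9: h_left=-1, h_right=-1, diff=0 [OK], height=0
  node 13: h_left=-1, h_right=-1, diff=0 [OK], height=0
  node 11: h_left=0, h_right=0, diff=0 [OK], height=1
  node 17: h_left=-1, h_right=-1, diff=0 [OK], height=0
  node 20: h_left=0, h_right=-1, diff=1 [OK], height=1
  node 16: h_left=1, h_right=1, diff=0 [OK], height=2
  node 31: h_left=-1, h_right=-1, diff=0 [OK], height=0
  node 39: h_left=0, h_right=-1, diff=1 [OK], height=1
  node 44: h_left=-1, h_right=-1, diff=0 [OK], height=0
  node 49: h_left=0, h_right=-1, diff=1 [OK], height=1
  node 40: h_left=1, h_right=1, diff=0 [OK], height=2
  node 26: h_left=2, h_right=2, diff=0 [OK], height=3
All nodes satisfy the balance condition.
Result: Balanced


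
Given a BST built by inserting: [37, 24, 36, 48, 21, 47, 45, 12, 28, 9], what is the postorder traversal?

Tree insertion order: [37, 24, 36, 48, 21, 47, 45, 12, 28, 9]
Tree (level-order array): [37, 24, 48, 21, 36, 47, None, 12, None, 28, None, 45, None, 9]
Postorder traversal: [9, 12, 21, 28, 36, 24, 45, 47, 48, 37]


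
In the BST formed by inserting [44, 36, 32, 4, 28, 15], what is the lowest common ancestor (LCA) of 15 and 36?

Tree insertion order: [44, 36, 32, 4, 28, 15]
Tree (level-order array): [44, 36, None, 32, None, 4, None, None, 28, 15]
In a BST, the LCA of p=15, q=36 is the first node v on the
root-to-leaf path with p <= v <= q (go left if both < v, right if both > v).
Walk from root:
  at 44: both 15 and 36 < 44, go left
  at 36: 15 <= 36 <= 36, this is the LCA
LCA = 36


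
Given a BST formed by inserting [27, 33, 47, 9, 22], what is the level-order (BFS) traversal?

Tree insertion order: [27, 33, 47, 9, 22]
Tree (level-order array): [27, 9, 33, None, 22, None, 47]
BFS from the root, enqueuing left then right child of each popped node:
  queue [27] -> pop 27, enqueue [9, 33], visited so far: [27]
  queue [9, 33] -> pop 9, enqueue [22], visited so far: [27, 9]
  queue [33, 22] -> pop 33, enqueue [47], visited so far: [27, 9, 33]
  queue [22, 47] -> pop 22, enqueue [none], visited so far: [27, 9, 33, 22]
  queue [47] -> pop 47, enqueue [none], visited so far: [27, 9, 33, 22, 47]
Result: [27, 9, 33, 22, 47]


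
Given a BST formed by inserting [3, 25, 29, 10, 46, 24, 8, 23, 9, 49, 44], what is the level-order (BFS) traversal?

Tree insertion order: [3, 25, 29, 10, 46, 24, 8, 23, 9, 49, 44]
Tree (level-order array): [3, None, 25, 10, 29, 8, 24, None, 46, None, 9, 23, None, 44, 49]
BFS from the root, enqueuing left then right child of each popped node:
  queue [3] -> pop 3, enqueue [25], visited so far: [3]
  queue [25] -> pop 25, enqueue [10, 29], visited so far: [3, 25]
  queue [10, 29] -> pop 10, enqueue [8, 24], visited so far: [3, 25, 10]
  queue [29, 8, 24] -> pop 29, enqueue [46], visited so far: [3, 25, 10, 29]
  queue [8, 24, 46] -> pop 8, enqueue [9], visited so far: [3, 25, 10, 29, 8]
  queue [24, 46, 9] -> pop 24, enqueue [23], visited so far: [3, 25, 10, 29, 8, 24]
  queue [46, 9, 23] -> pop 46, enqueue [44, 49], visited so far: [3, 25, 10, 29, 8, 24, 46]
  queue [9, 23, 44, 49] -> pop 9, enqueue [none], visited so far: [3, 25, 10, 29, 8, 24, 46, 9]
  queue [23, 44, 49] -> pop 23, enqueue [none], visited so far: [3, 25, 10, 29, 8, 24, 46, 9, 23]
  queue [44, 49] -> pop 44, enqueue [none], visited so far: [3, 25, 10, 29, 8, 24, 46, 9, 23, 44]
  queue [49] -> pop 49, enqueue [none], visited so far: [3, 25, 10, 29, 8, 24, 46, 9, 23, 44, 49]
Result: [3, 25, 10, 29, 8, 24, 46, 9, 23, 44, 49]


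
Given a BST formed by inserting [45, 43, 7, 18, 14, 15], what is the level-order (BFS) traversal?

Tree insertion order: [45, 43, 7, 18, 14, 15]
Tree (level-order array): [45, 43, None, 7, None, None, 18, 14, None, None, 15]
BFS from the root, enqueuing left then right child of each popped node:
  queue [45] -> pop 45, enqueue [43], visited so far: [45]
  queue [43] -> pop 43, enqueue [7], visited so far: [45, 43]
  queue [7] -> pop 7, enqueue [18], visited so far: [45, 43, 7]
  queue [18] -> pop 18, enqueue [14], visited so far: [45, 43, 7, 18]
  queue [14] -> pop 14, enqueue [15], visited so far: [45, 43, 7, 18, 14]
  queue [15] -> pop 15, enqueue [none], visited so far: [45, 43, 7, 18, 14, 15]
Result: [45, 43, 7, 18, 14, 15]


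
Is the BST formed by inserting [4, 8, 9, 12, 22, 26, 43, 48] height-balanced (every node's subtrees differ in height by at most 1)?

Tree (level-order array): [4, None, 8, None, 9, None, 12, None, 22, None, 26, None, 43, None, 48]
Definition: a tree is height-balanced if, at every node, |h(left) - h(right)| <= 1 (empty subtree has height -1).
Bottom-up per-node check:
  node 48: h_left=-1, h_right=-1, diff=0 [OK], height=0
  node 43: h_left=-1, h_right=0, diff=1 [OK], height=1
  node 26: h_left=-1, h_right=1, diff=2 [FAIL (|-1-1|=2 > 1)], height=2
  node 22: h_left=-1, h_right=2, diff=3 [FAIL (|-1-2|=3 > 1)], height=3
  node 12: h_left=-1, h_right=3, diff=4 [FAIL (|-1-3|=4 > 1)], height=4
  node 9: h_left=-1, h_right=4, diff=5 [FAIL (|-1-4|=5 > 1)], height=5
  node 8: h_left=-1, h_right=5, diff=6 [FAIL (|-1-5|=6 > 1)], height=6
  node 4: h_left=-1, h_right=6, diff=7 [FAIL (|-1-6|=7 > 1)], height=7
Node 26 violates the condition: |-1 - 1| = 2 > 1.
Result: Not balanced


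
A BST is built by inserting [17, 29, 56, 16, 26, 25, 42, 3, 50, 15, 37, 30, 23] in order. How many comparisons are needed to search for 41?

Search path for 41: 17 -> 29 -> 56 -> 42 -> 37
Found: False
Comparisons: 5


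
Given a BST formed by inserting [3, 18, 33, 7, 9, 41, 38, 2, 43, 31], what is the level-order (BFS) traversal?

Tree insertion order: [3, 18, 33, 7, 9, 41, 38, 2, 43, 31]
Tree (level-order array): [3, 2, 18, None, None, 7, 33, None, 9, 31, 41, None, None, None, None, 38, 43]
BFS from the root, enqueuing left then right child of each popped node:
  queue [3] -> pop 3, enqueue [2, 18], visited so far: [3]
  queue [2, 18] -> pop 2, enqueue [none], visited so far: [3, 2]
  queue [18] -> pop 18, enqueue [7, 33], visited so far: [3, 2, 18]
  queue [7, 33] -> pop 7, enqueue [9], visited so far: [3, 2, 18, 7]
  queue [33, 9] -> pop 33, enqueue [31, 41], visited so far: [3, 2, 18, 7, 33]
  queue [9, 31, 41] -> pop 9, enqueue [none], visited so far: [3, 2, 18, 7, 33, 9]
  queue [31, 41] -> pop 31, enqueue [none], visited so far: [3, 2, 18, 7, 33, 9, 31]
  queue [41] -> pop 41, enqueue [38, 43], visited so far: [3, 2, 18, 7, 33, 9, 31, 41]
  queue [38, 43] -> pop 38, enqueue [none], visited so far: [3, 2, 18, 7, 33, 9, 31, 41, 38]
  queue [43] -> pop 43, enqueue [none], visited so far: [3, 2, 18, 7, 33, 9, 31, 41, 38, 43]
Result: [3, 2, 18, 7, 33, 9, 31, 41, 38, 43]


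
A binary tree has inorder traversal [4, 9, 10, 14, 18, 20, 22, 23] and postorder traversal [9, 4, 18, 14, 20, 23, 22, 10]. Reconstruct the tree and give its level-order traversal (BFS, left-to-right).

Inorder:   [4, 9, 10, 14, 18, 20, 22, 23]
Postorder: [9, 4, 18, 14, 20, 23, 22, 10]
Algorithm: postorder visits root last, so walk postorder right-to-left;
each value is the root of the current inorder slice — split it at that
value, recurse on the right subtree first, then the left.
Recursive splits:
  root=10; inorder splits into left=[4, 9], right=[14, 18, 20, 22, 23]
  root=22; inorder splits into left=[14, 18, 20], right=[23]
  root=23; inorder splits into left=[], right=[]
  root=20; inorder splits into left=[14, 18], right=[]
  root=14; inorder splits into left=[], right=[18]
  root=18; inorder splits into left=[], right=[]
  root=4; inorder splits into left=[], right=[9]
  root=9; inorder splits into left=[], right=[]
Reconstructed level-order: [10, 4, 22, 9, 20, 23, 14, 18]


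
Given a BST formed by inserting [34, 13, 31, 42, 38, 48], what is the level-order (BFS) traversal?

Tree insertion order: [34, 13, 31, 42, 38, 48]
Tree (level-order array): [34, 13, 42, None, 31, 38, 48]
BFS from the root, enqueuing left then right child of each popped node:
  queue [34] -> pop 34, enqueue [13, 42], visited so far: [34]
  queue [13, 42] -> pop 13, enqueue [31], visited so far: [34, 13]
  queue [42, 31] -> pop 42, enqueue [38, 48], visited so far: [34, 13, 42]
  queue [31, 38, 48] -> pop 31, enqueue [none], visited so far: [34, 13, 42, 31]
  queue [38, 48] -> pop 38, enqueue [none], visited so far: [34, 13, 42, 31, 38]
  queue [48] -> pop 48, enqueue [none], visited so far: [34, 13, 42, 31, 38, 48]
Result: [34, 13, 42, 31, 38, 48]


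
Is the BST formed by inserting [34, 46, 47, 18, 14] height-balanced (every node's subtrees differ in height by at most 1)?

Tree (level-order array): [34, 18, 46, 14, None, None, 47]
Definition: a tree is height-balanced if, at every node, |h(left) - h(right)| <= 1 (empty subtree has height -1).
Bottom-up per-node check:
  node 14: h_left=-1, h_right=-1, diff=0 [OK], height=0
  node 18: h_left=0, h_right=-1, diff=1 [OK], height=1
  node 47: h_left=-1, h_right=-1, diff=0 [OK], height=0
  node 46: h_left=-1, h_right=0, diff=1 [OK], height=1
  node 34: h_left=1, h_right=1, diff=0 [OK], height=2
All nodes satisfy the balance condition.
Result: Balanced


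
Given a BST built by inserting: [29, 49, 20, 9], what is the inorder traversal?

Tree insertion order: [29, 49, 20, 9]
Tree (level-order array): [29, 20, 49, 9]
Inorder traversal: [9, 20, 29, 49]


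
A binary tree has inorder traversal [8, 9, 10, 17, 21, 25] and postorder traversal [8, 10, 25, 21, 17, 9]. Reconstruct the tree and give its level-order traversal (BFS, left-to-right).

Inorder:   [8, 9, 10, 17, 21, 25]
Postorder: [8, 10, 25, 21, 17, 9]
Algorithm: postorder visits root last, so walk postorder right-to-left;
each value is the root of the current inorder slice — split it at that
value, recurse on the right subtree first, then the left.
Recursive splits:
  root=9; inorder splits into left=[8], right=[10, 17, 21, 25]
  root=17; inorder splits into left=[10], right=[21, 25]
  root=21; inorder splits into left=[], right=[25]
  root=25; inorder splits into left=[], right=[]
  root=10; inorder splits into left=[], right=[]
  root=8; inorder splits into left=[], right=[]
Reconstructed level-order: [9, 8, 17, 10, 21, 25]


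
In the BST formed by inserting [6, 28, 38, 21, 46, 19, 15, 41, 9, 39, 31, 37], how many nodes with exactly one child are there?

Tree built from: [6, 28, 38, 21, 46, 19, 15, 41, 9, 39, 31, 37]
Tree (level-order array): [6, None, 28, 21, 38, 19, None, 31, 46, 15, None, None, 37, 41, None, 9, None, None, None, 39]
Rule: These are nodes with exactly 1 non-null child.
Per-node child counts:
  node 6: 1 child(ren)
  node 28: 2 child(ren)
  node 21: 1 child(ren)
  node 19: 1 child(ren)
  node 15: 1 child(ren)
  node 9: 0 child(ren)
  node 38: 2 child(ren)
  node 31: 1 child(ren)
  node 37: 0 child(ren)
  node 46: 1 child(ren)
  node 41: 1 child(ren)
  node 39: 0 child(ren)
Matching nodes: [6, 21, 19, 15, 31, 46, 41]
Count of nodes with exactly one child: 7


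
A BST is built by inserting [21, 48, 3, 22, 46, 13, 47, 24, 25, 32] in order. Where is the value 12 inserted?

Starting tree (level order): [21, 3, 48, None, 13, 22, None, None, None, None, 46, 24, 47, None, 25, None, None, None, 32]
Insertion path: 21 -> 3 -> 13
Result: insert 12 as left child of 13
Final tree (level order): [21, 3, 48, None, 13, 22, None, 12, None, None, 46, None, None, 24, 47, None, 25, None, None, None, 32]


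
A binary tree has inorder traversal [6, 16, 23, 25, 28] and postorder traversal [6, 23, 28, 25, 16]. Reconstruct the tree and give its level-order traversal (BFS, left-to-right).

Inorder:   [6, 16, 23, 25, 28]
Postorder: [6, 23, 28, 25, 16]
Algorithm: postorder visits root last, so walk postorder right-to-left;
each value is the root of the current inorder slice — split it at that
value, recurse on the right subtree first, then the left.
Recursive splits:
  root=16; inorder splits into left=[6], right=[23, 25, 28]
  root=25; inorder splits into left=[23], right=[28]
  root=28; inorder splits into left=[], right=[]
  root=23; inorder splits into left=[], right=[]
  root=6; inorder splits into left=[], right=[]
Reconstructed level-order: [16, 6, 25, 23, 28]


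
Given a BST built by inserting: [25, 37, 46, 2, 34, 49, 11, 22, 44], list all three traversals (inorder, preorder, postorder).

Tree insertion order: [25, 37, 46, 2, 34, 49, 11, 22, 44]
Tree (level-order array): [25, 2, 37, None, 11, 34, 46, None, 22, None, None, 44, 49]
Inorder (L, root, R): [2, 11, 22, 25, 34, 37, 44, 46, 49]
Preorder (root, L, R): [25, 2, 11, 22, 37, 34, 46, 44, 49]
Postorder (L, R, root): [22, 11, 2, 34, 44, 49, 46, 37, 25]


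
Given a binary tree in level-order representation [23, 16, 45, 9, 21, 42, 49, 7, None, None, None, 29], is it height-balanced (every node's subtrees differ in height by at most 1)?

Tree (level-order array): [23, 16, 45, 9, 21, 42, 49, 7, None, None, None, 29]
Definition: a tree is height-balanced if, at every node, |h(left) - h(right)| <= 1 (empty subtree has height -1).
Bottom-up per-node check:
  node 7: h_left=-1, h_right=-1, diff=0 [OK], height=0
  node 9: h_left=0, h_right=-1, diff=1 [OK], height=1
  node 21: h_left=-1, h_right=-1, diff=0 [OK], height=0
  node 16: h_left=1, h_right=0, diff=1 [OK], height=2
  node 29: h_left=-1, h_right=-1, diff=0 [OK], height=0
  node 42: h_left=0, h_right=-1, diff=1 [OK], height=1
  node 49: h_left=-1, h_right=-1, diff=0 [OK], height=0
  node 45: h_left=1, h_right=0, diff=1 [OK], height=2
  node 23: h_left=2, h_right=2, diff=0 [OK], height=3
All nodes satisfy the balance condition.
Result: Balanced


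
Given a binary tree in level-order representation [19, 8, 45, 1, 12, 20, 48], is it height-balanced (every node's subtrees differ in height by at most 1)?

Tree (level-order array): [19, 8, 45, 1, 12, 20, 48]
Definition: a tree is height-balanced if, at every node, |h(left) - h(right)| <= 1 (empty subtree has height -1).
Bottom-up per-node check:
  node 1: h_left=-1, h_right=-1, diff=0 [OK], height=0
  node 12: h_left=-1, h_right=-1, diff=0 [OK], height=0
  node 8: h_left=0, h_right=0, diff=0 [OK], height=1
  node 20: h_left=-1, h_right=-1, diff=0 [OK], height=0
  node 48: h_left=-1, h_right=-1, diff=0 [OK], height=0
  node 45: h_left=0, h_right=0, diff=0 [OK], height=1
  node 19: h_left=1, h_right=1, diff=0 [OK], height=2
All nodes satisfy the balance condition.
Result: Balanced


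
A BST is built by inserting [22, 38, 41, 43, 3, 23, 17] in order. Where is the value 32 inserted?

Starting tree (level order): [22, 3, 38, None, 17, 23, 41, None, None, None, None, None, 43]
Insertion path: 22 -> 38 -> 23
Result: insert 32 as right child of 23
Final tree (level order): [22, 3, 38, None, 17, 23, 41, None, None, None, 32, None, 43]


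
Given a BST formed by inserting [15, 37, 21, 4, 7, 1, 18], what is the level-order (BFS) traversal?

Tree insertion order: [15, 37, 21, 4, 7, 1, 18]
Tree (level-order array): [15, 4, 37, 1, 7, 21, None, None, None, None, None, 18]
BFS from the root, enqueuing left then right child of each popped node:
  queue [15] -> pop 15, enqueue [4, 37], visited so far: [15]
  queue [4, 37] -> pop 4, enqueue [1, 7], visited so far: [15, 4]
  queue [37, 1, 7] -> pop 37, enqueue [21], visited so far: [15, 4, 37]
  queue [1, 7, 21] -> pop 1, enqueue [none], visited so far: [15, 4, 37, 1]
  queue [7, 21] -> pop 7, enqueue [none], visited so far: [15, 4, 37, 1, 7]
  queue [21] -> pop 21, enqueue [18], visited so far: [15, 4, 37, 1, 7, 21]
  queue [18] -> pop 18, enqueue [none], visited so far: [15, 4, 37, 1, 7, 21, 18]
Result: [15, 4, 37, 1, 7, 21, 18]


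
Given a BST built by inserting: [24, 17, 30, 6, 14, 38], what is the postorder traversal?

Tree insertion order: [24, 17, 30, 6, 14, 38]
Tree (level-order array): [24, 17, 30, 6, None, None, 38, None, 14]
Postorder traversal: [14, 6, 17, 38, 30, 24]


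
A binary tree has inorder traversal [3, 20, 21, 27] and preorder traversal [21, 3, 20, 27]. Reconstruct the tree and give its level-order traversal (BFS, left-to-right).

Inorder:  [3, 20, 21, 27]
Preorder: [21, 3, 20, 27]
Algorithm: preorder visits root first, so consume preorder in order;
for each root, split the current inorder slice at that value into
left-subtree inorder and right-subtree inorder, then recurse.
Recursive splits:
  root=21; inorder splits into left=[3, 20], right=[27]
  root=3; inorder splits into left=[], right=[20]
  root=20; inorder splits into left=[], right=[]
  root=27; inorder splits into left=[], right=[]
Reconstructed level-order: [21, 3, 27, 20]


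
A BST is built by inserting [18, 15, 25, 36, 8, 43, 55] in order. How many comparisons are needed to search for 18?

Search path for 18: 18
Found: True
Comparisons: 1


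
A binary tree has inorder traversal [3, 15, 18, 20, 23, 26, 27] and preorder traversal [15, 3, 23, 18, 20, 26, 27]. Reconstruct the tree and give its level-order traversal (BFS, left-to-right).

Inorder:  [3, 15, 18, 20, 23, 26, 27]
Preorder: [15, 3, 23, 18, 20, 26, 27]
Algorithm: preorder visits root first, so consume preorder in order;
for each root, split the current inorder slice at that value into
left-subtree inorder and right-subtree inorder, then recurse.
Recursive splits:
  root=15; inorder splits into left=[3], right=[18, 20, 23, 26, 27]
  root=3; inorder splits into left=[], right=[]
  root=23; inorder splits into left=[18, 20], right=[26, 27]
  root=18; inorder splits into left=[], right=[20]
  root=20; inorder splits into left=[], right=[]
  root=26; inorder splits into left=[], right=[27]
  root=27; inorder splits into left=[], right=[]
Reconstructed level-order: [15, 3, 23, 18, 26, 20, 27]


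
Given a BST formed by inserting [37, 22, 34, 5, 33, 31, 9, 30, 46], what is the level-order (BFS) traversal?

Tree insertion order: [37, 22, 34, 5, 33, 31, 9, 30, 46]
Tree (level-order array): [37, 22, 46, 5, 34, None, None, None, 9, 33, None, None, None, 31, None, 30]
BFS from the root, enqueuing left then right child of each popped node:
  queue [37] -> pop 37, enqueue [22, 46], visited so far: [37]
  queue [22, 46] -> pop 22, enqueue [5, 34], visited so far: [37, 22]
  queue [46, 5, 34] -> pop 46, enqueue [none], visited so far: [37, 22, 46]
  queue [5, 34] -> pop 5, enqueue [9], visited so far: [37, 22, 46, 5]
  queue [34, 9] -> pop 34, enqueue [33], visited so far: [37, 22, 46, 5, 34]
  queue [9, 33] -> pop 9, enqueue [none], visited so far: [37, 22, 46, 5, 34, 9]
  queue [33] -> pop 33, enqueue [31], visited so far: [37, 22, 46, 5, 34, 9, 33]
  queue [31] -> pop 31, enqueue [30], visited so far: [37, 22, 46, 5, 34, 9, 33, 31]
  queue [30] -> pop 30, enqueue [none], visited so far: [37, 22, 46, 5, 34, 9, 33, 31, 30]
Result: [37, 22, 46, 5, 34, 9, 33, 31, 30]


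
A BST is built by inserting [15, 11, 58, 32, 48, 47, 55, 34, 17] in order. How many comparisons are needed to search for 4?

Search path for 4: 15 -> 11
Found: False
Comparisons: 2


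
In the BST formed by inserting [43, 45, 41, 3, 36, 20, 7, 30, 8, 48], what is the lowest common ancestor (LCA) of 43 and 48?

Tree insertion order: [43, 45, 41, 3, 36, 20, 7, 30, 8, 48]
Tree (level-order array): [43, 41, 45, 3, None, None, 48, None, 36, None, None, 20, None, 7, 30, None, 8]
In a BST, the LCA of p=43, q=48 is the first node v on the
root-to-leaf path with p <= v <= q (go left if both < v, right if both > v).
Walk from root:
  at 43: 43 <= 43 <= 48, this is the LCA
LCA = 43


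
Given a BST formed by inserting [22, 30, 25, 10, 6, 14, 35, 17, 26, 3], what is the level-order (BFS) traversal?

Tree insertion order: [22, 30, 25, 10, 6, 14, 35, 17, 26, 3]
Tree (level-order array): [22, 10, 30, 6, 14, 25, 35, 3, None, None, 17, None, 26]
BFS from the root, enqueuing left then right child of each popped node:
  queue [22] -> pop 22, enqueue [10, 30], visited so far: [22]
  queue [10, 30] -> pop 10, enqueue [6, 14], visited so far: [22, 10]
  queue [30, 6, 14] -> pop 30, enqueue [25, 35], visited so far: [22, 10, 30]
  queue [6, 14, 25, 35] -> pop 6, enqueue [3], visited so far: [22, 10, 30, 6]
  queue [14, 25, 35, 3] -> pop 14, enqueue [17], visited so far: [22, 10, 30, 6, 14]
  queue [25, 35, 3, 17] -> pop 25, enqueue [26], visited so far: [22, 10, 30, 6, 14, 25]
  queue [35, 3, 17, 26] -> pop 35, enqueue [none], visited so far: [22, 10, 30, 6, 14, 25, 35]
  queue [3, 17, 26] -> pop 3, enqueue [none], visited so far: [22, 10, 30, 6, 14, 25, 35, 3]
  queue [17, 26] -> pop 17, enqueue [none], visited so far: [22, 10, 30, 6, 14, 25, 35, 3, 17]
  queue [26] -> pop 26, enqueue [none], visited so far: [22, 10, 30, 6, 14, 25, 35, 3, 17, 26]
Result: [22, 10, 30, 6, 14, 25, 35, 3, 17, 26]


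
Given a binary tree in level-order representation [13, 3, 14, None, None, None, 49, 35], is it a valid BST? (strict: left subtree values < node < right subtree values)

Level-order array: [13, 3, 14, None, None, None, 49, 35]
Validate using subtree bounds (lo, hi): at each node, require lo < value < hi,
then recurse left with hi=value and right with lo=value.
Preorder trace (stopping at first violation):
  at node 13 with bounds (-inf, +inf): OK
  at node 3 with bounds (-inf, 13): OK
  at node 14 with bounds (13, +inf): OK
  at node 49 with bounds (14, +inf): OK
  at node 35 with bounds (14, 49): OK
No violation found at any node.
Result: Valid BST


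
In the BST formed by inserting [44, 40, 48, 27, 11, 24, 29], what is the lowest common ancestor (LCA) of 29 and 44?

Tree insertion order: [44, 40, 48, 27, 11, 24, 29]
Tree (level-order array): [44, 40, 48, 27, None, None, None, 11, 29, None, 24]
In a BST, the LCA of p=29, q=44 is the first node v on the
root-to-leaf path with p <= v <= q (go left if both < v, right if both > v).
Walk from root:
  at 44: 29 <= 44 <= 44, this is the LCA
LCA = 44


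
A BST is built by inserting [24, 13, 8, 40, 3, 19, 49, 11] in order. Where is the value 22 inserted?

Starting tree (level order): [24, 13, 40, 8, 19, None, 49, 3, 11]
Insertion path: 24 -> 13 -> 19
Result: insert 22 as right child of 19
Final tree (level order): [24, 13, 40, 8, 19, None, 49, 3, 11, None, 22]


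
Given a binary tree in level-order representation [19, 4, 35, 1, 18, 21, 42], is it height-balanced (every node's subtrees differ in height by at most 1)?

Tree (level-order array): [19, 4, 35, 1, 18, 21, 42]
Definition: a tree is height-balanced if, at every node, |h(left) - h(right)| <= 1 (empty subtree has height -1).
Bottom-up per-node check:
  node 1: h_left=-1, h_right=-1, diff=0 [OK], height=0
  node 18: h_left=-1, h_right=-1, diff=0 [OK], height=0
  node 4: h_left=0, h_right=0, diff=0 [OK], height=1
  node 21: h_left=-1, h_right=-1, diff=0 [OK], height=0
  node 42: h_left=-1, h_right=-1, diff=0 [OK], height=0
  node 35: h_left=0, h_right=0, diff=0 [OK], height=1
  node 19: h_left=1, h_right=1, diff=0 [OK], height=2
All nodes satisfy the balance condition.
Result: Balanced


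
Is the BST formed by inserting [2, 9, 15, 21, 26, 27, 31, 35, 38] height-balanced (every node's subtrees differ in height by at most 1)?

Tree (level-order array): [2, None, 9, None, 15, None, 21, None, 26, None, 27, None, 31, None, 35, None, 38]
Definition: a tree is height-balanced if, at every node, |h(left) - h(right)| <= 1 (empty subtree has height -1).
Bottom-up per-node check:
  node 38: h_left=-1, h_right=-1, diff=0 [OK], height=0
  node 35: h_left=-1, h_right=0, diff=1 [OK], height=1
  node 31: h_left=-1, h_right=1, diff=2 [FAIL (|-1-1|=2 > 1)], height=2
  node 27: h_left=-1, h_right=2, diff=3 [FAIL (|-1-2|=3 > 1)], height=3
  node 26: h_left=-1, h_right=3, diff=4 [FAIL (|-1-3|=4 > 1)], height=4
  node 21: h_left=-1, h_right=4, diff=5 [FAIL (|-1-4|=5 > 1)], height=5
  node 15: h_left=-1, h_right=5, diff=6 [FAIL (|-1-5|=6 > 1)], height=6
  node 9: h_left=-1, h_right=6, diff=7 [FAIL (|-1-6|=7 > 1)], height=7
  node 2: h_left=-1, h_right=7, diff=8 [FAIL (|-1-7|=8 > 1)], height=8
Node 31 violates the condition: |-1 - 1| = 2 > 1.
Result: Not balanced


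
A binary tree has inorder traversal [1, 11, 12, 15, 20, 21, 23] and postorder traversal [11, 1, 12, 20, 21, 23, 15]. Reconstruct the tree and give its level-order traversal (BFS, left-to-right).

Inorder:   [1, 11, 12, 15, 20, 21, 23]
Postorder: [11, 1, 12, 20, 21, 23, 15]
Algorithm: postorder visits root last, so walk postorder right-to-left;
each value is the root of the current inorder slice — split it at that
value, recurse on the right subtree first, then the left.
Recursive splits:
  root=15; inorder splits into left=[1, 11, 12], right=[20, 21, 23]
  root=23; inorder splits into left=[20, 21], right=[]
  root=21; inorder splits into left=[20], right=[]
  root=20; inorder splits into left=[], right=[]
  root=12; inorder splits into left=[1, 11], right=[]
  root=1; inorder splits into left=[], right=[11]
  root=11; inorder splits into left=[], right=[]
Reconstructed level-order: [15, 12, 23, 1, 21, 11, 20]


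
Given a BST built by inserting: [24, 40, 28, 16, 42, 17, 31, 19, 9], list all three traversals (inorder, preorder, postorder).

Tree insertion order: [24, 40, 28, 16, 42, 17, 31, 19, 9]
Tree (level-order array): [24, 16, 40, 9, 17, 28, 42, None, None, None, 19, None, 31]
Inorder (L, root, R): [9, 16, 17, 19, 24, 28, 31, 40, 42]
Preorder (root, L, R): [24, 16, 9, 17, 19, 40, 28, 31, 42]
Postorder (L, R, root): [9, 19, 17, 16, 31, 28, 42, 40, 24]


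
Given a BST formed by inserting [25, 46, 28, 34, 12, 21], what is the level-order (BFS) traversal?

Tree insertion order: [25, 46, 28, 34, 12, 21]
Tree (level-order array): [25, 12, 46, None, 21, 28, None, None, None, None, 34]
BFS from the root, enqueuing left then right child of each popped node:
  queue [25] -> pop 25, enqueue [12, 46], visited so far: [25]
  queue [12, 46] -> pop 12, enqueue [21], visited so far: [25, 12]
  queue [46, 21] -> pop 46, enqueue [28], visited so far: [25, 12, 46]
  queue [21, 28] -> pop 21, enqueue [none], visited so far: [25, 12, 46, 21]
  queue [28] -> pop 28, enqueue [34], visited so far: [25, 12, 46, 21, 28]
  queue [34] -> pop 34, enqueue [none], visited so far: [25, 12, 46, 21, 28, 34]
Result: [25, 12, 46, 21, 28, 34]


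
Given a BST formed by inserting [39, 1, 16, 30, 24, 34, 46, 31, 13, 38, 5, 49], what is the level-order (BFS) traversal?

Tree insertion order: [39, 1, 16, 30, 24, 34, 46, 31, 13, 38, 5, 49]
Tree (level-order array): [39, 1, 46, None, 16, None, 49, 13, 30, None, None, 5, None, 24, 34, None, None, None, None, 31, 38]
BFS from the root, enqueuing left then right child of each popped node:
  queue [39] -> pop 39, enqueue [1, 46], visited so far: [39]
  queue [1, 46] -> pop 1, enqueue [16], visited so far: [39, 1]
  queue [46, 16] -> pop 46, enqueue [49], visited so far: [39, 1, 46]
  queue [16, 49] -> pop 16, enqueue [13, 30], visited so far: [39, 1, 46, 16]
  queue [49, 13, 30] -> pop 49, enqueue [none], visited so far: [39, 1, 46, 16, 49]
  queue [13, 30] -> pop 13, enqueue [5], visited so far: [39, 1, 46, 16, 49, 13]
  queue [30, 5] -> pop 30, enqueue [24, 34], visited so far: [39, 1, 46, 16, 49, 13, 30]
  queue [5, 24, 34] -> pop 5, enqueue [none], visited so far: [39, 1, 46, 16, 49, 13, 30, 5]
  queue [24, 34] -> pop 24, enqueue [none], visited so far: [39, 1, 46, 16, 49, 13, 30, 5, 24]
  queue [34] -> pop 34, enqueue [31, 38], visited so far: [39, 1, 46, 16, 49, 13, 30, 5, 24, 34]
  queue [31, 38] -> pop 31, enqueue [none], visited so far: [39, 1, 46, 16, 49, 13, 30, 5, 24, 34, 31]
  queue [38] -> pop 38, enqueue [none], visited so far: [39, 1, 46, 16, 49, 13, 30, 5, 24, 34, 31, 38]
Result: [39, 1, 46, 16, 49, 13, 30, 5, 24, 34, 31, 38]


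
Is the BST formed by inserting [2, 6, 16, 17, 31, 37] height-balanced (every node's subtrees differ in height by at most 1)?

Tree (level-order array): [2, None, 6, None, 16, None, 17, None, 31, None, 37]
Definition: a tree is height-balanced if, at every node, |h(left) - h(right)| <= 1 (empty subtree has height -1).
Bottom-up per-node check:
  node 37: h_left=-1, h_right=-1, diff=0 [OK], height=0
  node 31: h_left=-1, h_right=0, diff=1 [OK], height=1
  node 17: h_left=-1, h_right=1, diff=2 [FAIL (|-1-1|=2 > 1)], height=2
  node 16: h_left=-1, h_right=2, diff=3 [FAIL (|-1-2|=3 > 1)], height=3
  node 6: h_left=-1, h_right=3, diff=4 [FAIL (|-1-3|=4 > 1)], height=4
  node 2: h_left=-1, h_right=4, diff=5 [FAIL (|-1-4|=5 > 1)], height=5
Node 17 violates the condition: |-1 - 1| = 2 > 1.
Result: Not balanced


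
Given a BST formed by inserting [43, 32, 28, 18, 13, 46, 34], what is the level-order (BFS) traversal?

Tree insertion order: [43, 32, 28, 18, 13, 46, 34]
Tree (level-order array): [43, 32, 46, 28, 34, None, None, 18, None, None, None, 13]
BFS from the root, enqueuing left then right child of each popped node:
  queue [43] -> pop 43, enqueue [32, 46], visited so far: [43]
  queue [32, 46] -> pop 32, enqueue [28, 34], visited so far: [43, 32]
  queue [46, 28, 34] -> pop 46, enqueue [none], visited so far: [43, 32, 46]
  queue [28, 34] -> pop 28, enqueue [18], visited so far: [43, 32, 46, 28]
  queue [34, 18] -> pop 34, enqueue [none], visited so far: [43, 32, 46, 28, 34]
  queue [18] -> pop 18, enqueue [13], visited so far: [43, 32, 46, 28, 34, 18]
  queue [13] -> pop 13, enqueue [none], visited so far: [43, 32, 46, 28, 34, 18, 13]
Result: [43, 32, 46, 28, 34, 18, 13]


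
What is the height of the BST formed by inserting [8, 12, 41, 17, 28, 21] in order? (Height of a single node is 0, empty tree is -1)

Insertion order: [8, 12, 41, 17, 28, 21]
Tree (level-order array): [8, None, 12, None, 41, 17, None, None, 28, 21]
Compute height bottom-up (empty subtree = -1):
  height(21) = 1 + max(-1, -1) = 0
  height(28) = 1 + max(0, -1) = 1
  height(17) = 1 + max(-1, 1) = 2
  height(41) = 1 + max(2, -1) = 3
  height(12) = 1 + max(-1, 3) = 4
  height(8) = 1 + max(-1, 4) = 5
Height = 5


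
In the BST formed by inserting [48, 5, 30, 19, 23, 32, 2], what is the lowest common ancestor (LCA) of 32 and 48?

Tree insertion order: [48, 5, 30, 19, 23, 32, 2]
Tree (level-order array): [48, 5, None, 2, 30, None, None, 19, 32, None, 23]
In a BST, the LCA of p=32, q=48 is the first node v on the
root-to-leaf path with p <= v <= q (go left if both < v, right if both > v).
Walk from root:
  at 48: 32 <= 48 <= 48, this is the LCA
LCA = 48


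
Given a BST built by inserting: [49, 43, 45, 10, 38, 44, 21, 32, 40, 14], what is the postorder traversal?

Tree insertion order: [49, 43, 45, 10, 38, 44, 21, 32, 40, 14]
Tree (level-order array): [49, 43, None, 10, 45, None, 38, 44, None, 21, 40, None, None, 14, 32]
Postorder traversal: [14, 32, 21, 40, 38, 10, 44, 45, 43, 49]
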